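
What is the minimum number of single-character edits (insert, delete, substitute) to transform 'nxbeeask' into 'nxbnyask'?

Let D[i][j] be the edit distance between the first i characters of 'nxbeeask' and the first j characters of 'nxbnyask', with D[i][0] = i, D[0][j] = j, and D[i][j] = D[i-1][j-1] if the characters match, else 1 + min(D[i-1][j], D[i][j-1], D[i-1][j-1]). Filling the table (rows: prefixes of 'nxbeeask', columns: prefixes of 'nxbnyask'):
     ε  n  x  b  n  y  a  s  k
  ε  0  1  2  3  4  5  6  7  8
  n  1  0  1  2  3  4  5  6  7
  x  2  1  0  1  2  3  4  5  6
  b  3  2  1  0  1  2  3  4  5
  e  4  3  2  1  1  2  3  4  5
  e  5  4  3  2  2  2  3  4  5
  a  6  5  4  3  3  3  2  3  4
  s  7  6  5  4  4  4  3  2  3
  k  8  7  6  5  5  5  4  3  2
The bottom-right entry gives D[8][8] = 2, so no sequence of fewer than 2 edits works. Backtracking through the table gives one optimal edit sequence (2 edits):
  nxbeeask → nxbneask (sub e→n @4)
  nxbneask → nxbnyask (sub e→y @5)
Edit distance = 2.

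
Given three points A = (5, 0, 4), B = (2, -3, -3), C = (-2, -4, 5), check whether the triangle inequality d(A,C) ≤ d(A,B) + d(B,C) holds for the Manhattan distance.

d(A,B) = 3 + 3 + 7 = 13, d(B,C) = 4 + 1 + 8 = 13, d(A,C) = 7 + 4 + 1 = 12.
d(A,C) = 12 ≤ 13 + 13 = 26. Triangle inequality is satisfied.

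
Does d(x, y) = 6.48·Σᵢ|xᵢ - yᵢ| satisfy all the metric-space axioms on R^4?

Yes. The L1 (Manhattan) norm induces a metric on R^4, and multiplying a metric by a positive constant 6.48 > 0 preserves all four axioms: non-negativity (6.48·||x-y|| ≥ 0), identity (6.48·||x-y|| = 0 ⟺ ||x-y|| = 0 ⟺ x = y), symmetry (||x-y|| = ||y-x||), and the triangle inequality (6.48·||x-z|| ≤ 6.48·||x-y|| + 6.48·||y-z||). So d is a metric.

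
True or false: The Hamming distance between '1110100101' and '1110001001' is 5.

Differing positions: 5, 7, 8. Hamming distance = 3, so the claim that d_H = 5 is false.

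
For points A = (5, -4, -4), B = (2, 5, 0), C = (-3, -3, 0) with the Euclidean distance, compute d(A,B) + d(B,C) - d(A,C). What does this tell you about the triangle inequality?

d(A,B) = √(3² + 9² + 4²) = √106 ≈ 10.2956, d(B,C) = √(5² + 8² + 0²) = √89 ≈ 9.434, d(A,C) = √(8² + 1² + 4²) = √81 = 9.
d(A,B) + d(B,C) - d(A,C) = 10.2956 + 9.434 - 9 = 19.7296 - 9 = 10.7296 (to 4 decimal places). This is ≥ 0, so the triangle inequality holds for these points.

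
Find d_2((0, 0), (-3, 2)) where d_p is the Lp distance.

(Σ|x_i - y_i|^2)^(1/2) = (|0 - (-3)|^2 + |0 - 2|^2)^(1/2)
= (3^2 + 2^2)^(1/2) = (9 + 4)^(1/2) = (13)^(1/2) ≈ 3.6056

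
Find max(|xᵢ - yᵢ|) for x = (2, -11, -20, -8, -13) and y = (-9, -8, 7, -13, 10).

max(|x_i - y_i|) = max(|2 - (-9)|, |-11 - (-8)|, |-20 - 7|, |-8 - (-13)|, |-13 - 10|) = max(11, 3, 27, 5, 23) = 27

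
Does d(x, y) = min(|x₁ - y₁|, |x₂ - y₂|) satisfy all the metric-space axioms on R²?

No. d fails identity of indiscernibles: take x = (1, 0) and y = (1, 6). Then d(x,y) = min(|1 - 1|, |0 - 6|) = min(0, 6) = 0, yet x ≠ y.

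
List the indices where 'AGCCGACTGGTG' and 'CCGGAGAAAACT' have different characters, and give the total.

Differing positions: 1, 2, 3, 4, 5, 6, 7, 8, 9, 10, 11, 12. Hamming distance = 12.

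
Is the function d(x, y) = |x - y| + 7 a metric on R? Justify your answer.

No. d fails identity of indiscernibles (specifically d(x,x) = 0): d(-1, -1) = |-1 - (-1)| + 7 = 0 + 7 = 7 ≠ 0.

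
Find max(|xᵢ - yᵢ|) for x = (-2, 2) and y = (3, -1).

max(|x_i - y_i|) = max(|-2 - 3|, |2 - (-1)|) = max(5, 3) = 5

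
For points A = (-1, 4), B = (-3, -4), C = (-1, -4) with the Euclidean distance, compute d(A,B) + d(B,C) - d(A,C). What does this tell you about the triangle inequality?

d(A,B) = √(2² + 8²) = √68 ≈ 8.2462, d(B,C) = √(2² + 0²) = √4 = 2, d(A,C) = √(0² + 8²) = √64 = 8.
d(A,B) + d(B,C) - d(A,C) = 8.2462 + 2 - 8 = 10.2462 - 8 = 2.2462 (to 4 decimal places). This is ≥ 0, so the triangle inequality holds for these points.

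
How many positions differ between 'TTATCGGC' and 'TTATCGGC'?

Differing positions: none. Hamming distance = 0.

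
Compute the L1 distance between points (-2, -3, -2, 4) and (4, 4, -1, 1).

Σ|x_i - y_i| = |-2 - 4| + |-3 - 4| + |-2 - (-1)| + |4 - 1| = 6 + 7 + 1 + 3 = 17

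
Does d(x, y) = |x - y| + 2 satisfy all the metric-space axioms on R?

No. d fails identity of indiscernibles (specifically d(x,x) = 0): d(-7, -7) = |-7 - (-7)| + 2 = 0 + 2 = 2 ≠ 0.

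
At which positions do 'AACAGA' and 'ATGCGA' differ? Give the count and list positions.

Differing positions: 2, 3, 4. Hamming distance = 3.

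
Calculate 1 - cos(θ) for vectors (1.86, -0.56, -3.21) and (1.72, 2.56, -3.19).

With u = (1.86, -0.56, -3.21), v = (1.72, 2.56, -3.19):
u·v = 1.86·1.72 + (-0.56)·2.56 + (-3.21)·(-3.19) = 3.1992 + (-1.4336) + 10.2399 = 12.0055.
|u| = √(1.86² + (-0.56)² + (-3.21)²) = √(3.4596 + 0.3136 + 10.3041) = √14.0773, |v| = √(1.72² + 2.56² + (-3.19)²) = √(2.9584 + 6.5536 + 10.1761) = √19.6881.
cos θ = (u·v)/(|u||v|) = 12.0055/(√14.0773·√19.6881) ≈ 0.7211
Cosine distance = 1 - cos θ ≈ 1 - 0.7211 = 0.2789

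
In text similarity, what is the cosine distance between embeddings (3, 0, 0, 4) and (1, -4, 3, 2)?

With u = (3, 0, 0, 4), v = (1, -4, 3, 2):
u·v = 3·1 + 0·(-4) + 0·3 + 4·2 = 3 + 0 + 0 + 8 = 11.
|u| = √(3² + 0² + 0² + 4²) = √25, |v| = √(1² + (-4)² + 3² + 2²) = √30, so |u||v| = √(25·30) = √750.
cos θ = (u·v)/(|u||v|) = 11/√750 ≈ 0.4017
Cosine distance = 1 - cos θ ≈ 1 - 0.4017 = 0.5983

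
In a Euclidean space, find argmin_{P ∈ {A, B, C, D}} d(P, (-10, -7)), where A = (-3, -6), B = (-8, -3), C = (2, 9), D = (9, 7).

Distances: d(A) ≈ 7.0711, d(B) ≈ 4.4721, d(C) = 20, d(D) ≈ 23.6008. Nearest: B = (-8, -3) with distance 4.4721.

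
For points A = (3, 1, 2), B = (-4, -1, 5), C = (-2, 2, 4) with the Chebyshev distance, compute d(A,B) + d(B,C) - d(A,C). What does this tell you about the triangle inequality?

d(A,B) = max(7, 2, 3) = 7, d(B,C) = max(2, 3, 1) = 3, d(A,C) = max(5, 1, 2) = 5.
d(A,B) + d(B,C) - d(A,C) = 7 + 3 - 5 = 10 - 5 = 5. This is ≥ 0, so the triangle inequality holds for these points.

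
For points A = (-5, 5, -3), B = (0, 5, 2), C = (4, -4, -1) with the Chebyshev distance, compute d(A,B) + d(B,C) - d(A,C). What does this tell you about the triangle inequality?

d(A,B) = max(5, 0, 5) = 5, d(B,C) = max(4, 9, 3) = 9, d(A,C) = max(9, 9, 2) = 9.
d(A,B) + d(B,C) - d(A,C) = 5 + 9 - 9 = 14 - 9 = 5. This is ≥ 0, so the triangle inequality holds for these points.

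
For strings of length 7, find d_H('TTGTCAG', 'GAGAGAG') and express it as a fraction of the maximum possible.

Differing positions: 1, 2, 4, 5. Hamming distance = 4. The maximum possible Hamming distance for length-7 strings is 7, so d_H/7 = 4/7 ≈ 0.5714.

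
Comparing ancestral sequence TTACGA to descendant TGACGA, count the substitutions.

Differing positions: 2. Hamming distance = 1.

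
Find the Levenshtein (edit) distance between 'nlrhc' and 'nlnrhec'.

Let D[i][j] be the edit distance between the first i characters of 'nlrhc' and the first j characters of 'nlnrhec', with D[i][0] = i, D[0][j] = j, and D[i][j] = D[i-1][j-1] if the characters match, else 1 + min(D[i-1][j], D[i][j-1], D[i-1][j-1]). Filling the table (rows: prefixes of 'nlrhc', columns: prefixes of 'nlnrhec'):
     ε  n  l  n  r  h  e  c
  ε  0  1  2  3  4  5  6  7
  n  1  0  1  2  3  4  5  6
  l  2  1  0  1  2  3  4  5
  r  3  2  1  1  1  2  3  4
  h  4  3  2  2  2  1  2  3
  c  5  4  3  3  3  2  2  2
The bottom-right entry gives D[5][7] = 2, so no sequence of fewer than 2 edits works. Backtracking through the table gives one optimal edit sequence (2 edits):
  nlrhc → nlnrhc (ins n @3)
  nlnrhc → nlnrhec (ins e @6)
Edit distance = 2.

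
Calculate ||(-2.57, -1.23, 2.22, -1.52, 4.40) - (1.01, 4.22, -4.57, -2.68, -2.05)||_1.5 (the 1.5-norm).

(Σ|x_i - y_i|^1.5)^(1/1.5) = (|-2.57 - 1.01|^1.5 + |-1.23 - 4.22|^1.5 + |2.22 - (-4.57)|^1.5 + |-1.52 - (-2.68)|^1.5 + |4.4 - (-2.05)|^1.5)^(1/1.5)
= (3.58^1.5 + 5.45^1.5 + 6.79^1.5 + 1.16^1.5 + 6.45^1.5)^(1/1.5) ≈ (6.7737 + 12.7232 + 17.6931 + 1.2494 + 16.381)^(1/1.5) = (54.8204)^(1/1.5) ≈ 14.4309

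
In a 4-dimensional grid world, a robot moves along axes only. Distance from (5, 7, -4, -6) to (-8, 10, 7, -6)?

Σ|x_i - y_i| = |5 - (-8)| + |7 - 10| + |-4 - 7| + |-6 - (-6)| = 13 + 3 + 11 + 0 = 27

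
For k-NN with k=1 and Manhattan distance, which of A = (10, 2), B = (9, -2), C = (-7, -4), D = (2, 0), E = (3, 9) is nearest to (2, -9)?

Distances: d(A) = 19, d(B) = 14, d(C) = 14, d(D) = 9, d(E) = 19. Nearest: D = (2, 0) with distance 9.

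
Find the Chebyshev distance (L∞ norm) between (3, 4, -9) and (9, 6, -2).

max(|x_i - y_i|) = max(|3 - 9|, |4 - 6|, |-9 - (-2)|) = max(6, 2, 7) = 7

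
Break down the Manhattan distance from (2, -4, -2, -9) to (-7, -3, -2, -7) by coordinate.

Σ|x_i - y_i| = |2 - (-7)| + |-4 - (-3)| + |-2 - (-2)| + |-9 - (-7)| = 9 + 1 + 0 + 2 = 12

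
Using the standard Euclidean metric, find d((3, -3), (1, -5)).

√(Σ(x_i - y_i)²) = √((3 - 1)² + (-3 - (-5))²)
= √(2² + 2²) = √(4 + 4) = √8 ≈ 2.8284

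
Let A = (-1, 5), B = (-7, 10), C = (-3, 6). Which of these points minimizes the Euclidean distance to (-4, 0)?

Distances: d(A) ≈ 5.831, d(B) ≈ 10.4403, d(C) ≈ 6.0828. Nearest: A = (-1, 5) with distance 5.831.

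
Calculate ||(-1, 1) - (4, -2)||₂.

√(Σ(x_i - y_i)²) = √((-1 - 4)² + (1 - (-2))²)
= √((-5)² + 3²) = √(25 + 9) = √34 ≈ 5.831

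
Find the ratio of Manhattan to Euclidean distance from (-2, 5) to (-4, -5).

L1 = |-2 - (-4)| + |5 - (-5)| = 2 + 10 = 12
L2 = √(2² + 10²) = √104 ≈ 10.198
L1 ≥ L2 always (equality iff movement is along one axis); L1 > L2 here.
Ratio L1/L2 = 12/√104 ≈ 1.1767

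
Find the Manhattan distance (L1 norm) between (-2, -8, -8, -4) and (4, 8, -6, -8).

Σ|x_i - y_i| = |-2 - 4| + |-8 - 8| + |-8 - (-6)| + |-4 - (-8)| = 6 + 16 + 2 + 4 = 28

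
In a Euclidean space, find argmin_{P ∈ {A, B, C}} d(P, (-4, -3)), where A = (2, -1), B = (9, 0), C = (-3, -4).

Distances: d(A) ≈ 6.3246, d(B) ≈ 13.3417, d(C) ≈ 1.4142. Nearest: C = (-3, -4) with distance 1.4142.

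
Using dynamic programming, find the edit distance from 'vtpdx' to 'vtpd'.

Let D[i][j] be the edit distance between the first i characters of 'vtpdx' and the first j characters of 'vtpd', with D[i][0] = i, D[0][j] = j, and D[i][j] = D[i-1][j-1] if the characters match, else 1 + min(D[i-1][j], D[i][j-1], D[i-1][j-1]). Filling the table (rows: prefixes of 'vtpdx', columns: prefixes of 'vtpd'):
     ε  v  t  p  d
  ε  0  1  2  3  4
  v  1  0  1  2  3
  t  2  1  0  1  2
  p  3  2  1  0  1
  d  4  3  2  1  0
  x  5  4  3  2  1
The bottom-right entry gives D[5][4] = 1, so no sequence of fewer than 1 edit works. Backtracking through the table gives one optimal edit sequence (1 edit):
  vtpdx → vtpd (del x @5)
Edit distance = 1.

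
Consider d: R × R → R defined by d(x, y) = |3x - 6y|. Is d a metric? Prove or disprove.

No. d fails symmetry: d(6, 1) = |3·6 - 6·1| = |12| = 12, but d(1, 6) = |3·1 - 6·6| = |-33| = 33. Since 12 ≠ 33, d(x,y) ≠ d(y,x) in general.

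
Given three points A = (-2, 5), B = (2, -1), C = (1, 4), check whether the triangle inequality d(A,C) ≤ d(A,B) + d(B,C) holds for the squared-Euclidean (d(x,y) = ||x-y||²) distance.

d(A,B) = 4² + 6² = 52, d(B,C) = 1² + 5² = 26, d(A,C) = 3² + 1² = 10.
d(A,C) = 10 ≤ 52 + 26 = 78. Triangle inequality is satisfied.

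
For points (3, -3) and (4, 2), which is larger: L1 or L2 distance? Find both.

L1 = |3 - 4| + |-3 - 2| = 1 + 5 = 6
L2 = √(1² + 5²) = √26 ≈ 5.099
L1 ≥ L2 always (equality iff movement is along one axis); L1 > L2 here.
Ratio L1/L2 = 6/√26 ≈ 1.1767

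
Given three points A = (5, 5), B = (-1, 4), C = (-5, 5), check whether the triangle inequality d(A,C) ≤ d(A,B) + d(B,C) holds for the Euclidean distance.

d(A,B) = √(6² + 1²) = √37 ≈ 6.0828, d(B,C) = √(4² + 1²) = √17 ≈ 4.1231, d(A,C) = √(10² + 0²) = √100 = 10.
d(A,C) = 10 ≤ 6.0828 + 4.1231 = 10.2059. Triangle inequality is satisfied.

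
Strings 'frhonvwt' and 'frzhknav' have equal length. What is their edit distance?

Let D[i][j] be the edit distance between the first i characters of 'frhonvwt' and the first j characters of 'frzhknav', with D[i][0] = i, D[0][j] = j, and D[i][j] = D[i-1][j-1] if the characters match, else 1 + min(D[i-1][j], D[i][j-1], D[i-1][j-1]). Filling the table (rows: prefixes of 'frhonvwt', columns: prefixes of 'frzhknav'):
     ε  f  r  z  h  k  n  a  v
  ε  0  1  2  3  4  5  6  7  8
  f  1  0  1  2  3  4  5  6  7
  r  2  1  0  1  2  3  4  5  6
  h  3  2  1  1  1  2  3  4  5
  o  4  3  2  2  2  2  3  4  5
  n  5  4  3  3  3  3  2  3  4
  v  6  5  4  4  4  4  3  3  3
  w  7  6  5  5  5  5  4  4  4
  t  8  7  6  6  6  6  5  5  5
The bottom-right entry gives D[8][8] = 5, so no sequence of fewer than 5 edits works. Backtracking through the table gives one optimal edit sequence (5 edits):
  frhonvwt → frzhonvwt (ins z @3)
  frzhonvwt → frzhknvwt (sub o→k @5)
  frzhknvwt → frzhknwt (del v @7)
  frzhknwt → frzhknat (sub w→a @7)
  frzhknat → frzhknav (sub t→v @8)
Edit distance = 5.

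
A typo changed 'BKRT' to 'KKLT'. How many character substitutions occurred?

Differing positions: 1, 3. Hamming distance = 2.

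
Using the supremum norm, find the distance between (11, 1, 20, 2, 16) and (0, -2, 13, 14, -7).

max(|x_i - y_i|) = max(|11 - 0|, |1 - (-2)|, |20 - 13|, |2 - 14|, |16 - (-7)|) = max(11, 3, 7, 12, 23) = 23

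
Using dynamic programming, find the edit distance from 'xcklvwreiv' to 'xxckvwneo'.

Let D[i][j] be the edit distance between the first i characters of 'xcklvwreiv' and the first j characters of 'xxckvwneo', with D[i][0] = i, D[0][j] = j, and D[i][j] = D[i-1][j-1] if the characters match, else 1 + min(D[i-1][j], D[i][j-1], D[i-1][j-1]). Filling the table (rows: prefixes of 'xcklvwreiv', columns: prefixes of 'xxckvwneo'):
     ε  x  x  c  k  v  w  n  e  o
  ε  0  1  2  3  4  5  6  7  8  9
  x  1  0  1  2  3  4  5  6  7  8
  c  2  1  1  1  2  3  4  5  6  7
  k  3  2  2  2  1  2  3  4  5  6
  l  4  3  3  3  2  2  3  4  5  6
  v  5  4  4  4  3  2  3  4  5  6
  w  6  5  5  5  4  3  2  3  4  5
  r  7  6  6  6  5  4  3  3  4  5
  e  8  7  7  7  6  5  4  4  3  4
  i  9  8  8  8  7  6  5  5  4  4
  v 10  9  9  9  8  7  6  6  5  5
The bottom-right entry gives D[10][9] = 5, so no sequence of fewer than 5 edits works. Backtracking through the table gives one optimal edit sequence (5 edits):
  xcklvwreiv → xxcklvwreiv (ins x @1)
  xxcklvwreiv → xxckvwreiv (del l @5)
  xxckvwreiv → xxckvwneiv (sub r→n @7)
  xxckvwneiv → xxckvwnev (del i @9)
  xxckvwnev → xxckvwneo (sub v→o @9)
Edit distance = 5.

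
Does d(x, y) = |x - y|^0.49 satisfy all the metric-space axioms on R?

Yes. With 0 < p = 0.49 ≤ 1, d(x,y) = |x-y|^0.49 is a metric on R. Non-negativity and symmetry are immediate; |x-y|^0.49 = 0 ⟺ |x-y| = 0 ⟺ x = y. For the triangle inequality, the function t ↦ t^0.49 is subadditive on [0,∞) when p ≤ 1, so |x-z|^0.49 ≤ (|x-y| + |y-z|)^0.49 ≤ |x-y|^0.49 + |y-z|^0.49.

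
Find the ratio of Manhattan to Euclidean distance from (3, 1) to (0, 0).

L1 = |3 - 0| + |1 - 0| = 3 + 1 = 4
L2 = √(3² + 1²) = √10 ≈ 3.1623
L1 ≥ L2 always (equality iff movement is along one axis); L1 > L2 here.
Ratio L1/L2 = 4/√10 ≈ 1.2649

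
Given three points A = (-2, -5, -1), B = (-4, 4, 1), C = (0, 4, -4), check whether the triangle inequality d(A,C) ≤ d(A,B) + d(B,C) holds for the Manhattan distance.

d(A,B) = 2 + 9 + 2 = 13, d(B,C) = 4 + 0 + 5 = 9, d(A,C) = 2 + 9 + 3 = 14.
d(A,C) = 14 ≤ 13 + 9 = 22. Triangle inequality is satisfied.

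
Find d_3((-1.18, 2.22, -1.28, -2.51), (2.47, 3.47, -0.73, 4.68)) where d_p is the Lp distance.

(Σ|x_i - y_i|^3)^(1/3) = (|-1.18 - 2.47|^3 + |2.22 - 3.47|^3 + |-1.28 - (-0.73)|^3 + |-2.51 - 4.68|^3)^(1/3)
= (3.65^3 + 1.25^3 + 0.55^3 + 7.19^3)^(1/3) ≈ (48.6271 + 1.9531 + 0.1664 + 371.695)^(1/3) = (422.4416)^(1/3) ≈ 7.5034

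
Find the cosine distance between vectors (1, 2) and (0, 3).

With u = (1, 2), v = (0, 3):
u·v = 1·0 + 2·3 = 0 + 6 = 6.
|u| = √(1² + 2²) = √5, |v| = √(0² + 3²) = √9, so |u||v| = √(5·9) = √45.
cos θ = (u·v)/(|u||v|) = 6/√45 ≈ 0.8944
Cosine distance = 1 - cos θ ≈ 1 - 0.8944 = 0.1056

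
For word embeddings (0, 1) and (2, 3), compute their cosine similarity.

With u = (0, 1), v = (2, 3):
u·v = 0·2 + 1·3 = 0 + 3 = 3.
|u| = √(0² + 1²) = √1, |v| = √(2² + 3²) = √13, so |u||v| = √(1·13) = √13.
cos θ = (u·v)/(|u||v|) = 3/√13 ≈ 0.8321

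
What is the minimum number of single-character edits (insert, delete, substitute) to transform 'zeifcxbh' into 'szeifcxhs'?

Let D[i][j] be the edit distance between the first i characters of 'zeifcxbh' and the first j characters of 'szeifcxhs', with D[i][0] = i, D[0][j] = j, and D[i][j] = D[i-1][j-1] if the characters match, else 1 + min(D[i-1][j], D[i][j-1], D[i-1][j-1]). Filling the table (rows: prefixes of 'zeifcxbh', columns: prefixes of 'szeifcxhs'):
     ε  s  z  e  i  f  c  x  h  s
  ε  0  1  2  3  4  5  6  7  8  9
  z  1  1  1  2  3  4  5  6  7  8
  e  2  2  2  1  2  3  4  5  6  7
  i  3  3  3  2  1  2  3  4  5  6
  f  4  4  4  3  2  1  2  3  4  5
  c  5  5  5  4  3  2  1  2  3  4
  x  6  6  6  5  4  3  2  1  2  3
  b  7  7  7  6  5  4  3  2  2  3
  h  8  8  8  7  6  5  4  3  2  3
The bottom-right entry gives D[8][9] = 3, so no sequence of fewer than 3 edits works. Backtracking through the table gives one optimal edit sequence (3 edits):
  zeifcxbh → szeifcxbh (ins s @1)
  szeifcxbh → szeifcxhh (sub b→h @8)
  szeifcxhh → szeifcxhs (sub h→s @9)
Edit distance = 3.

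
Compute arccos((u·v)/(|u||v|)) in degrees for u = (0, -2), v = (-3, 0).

With u = (0, -2), v = (-3, 0):
u·v = 0·(-3) + (-2)·0 = 0 + 0 = 0.
|u| = √(0² + (-2)²) = √4, |v| = √((-3)² + 0²) = √9, so |u||v| = √(4·9) = √36 = 6.
cos θ = (u·v)/(|u||v|) = 0/6 = 0 (the vectors are orthogonal)
θ = arccos(0) = 90°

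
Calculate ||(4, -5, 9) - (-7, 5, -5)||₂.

√(Σ(x_i - y_i)²) = √((4 - (-7))² + (-5 - 5)² + (9 - (-5))²)
= √(11² + (-10)² + 14²) = √(121 + 100 + 196) = √417 ≈ 20.4206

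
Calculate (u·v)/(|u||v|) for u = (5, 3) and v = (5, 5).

With u = (5, 3), v = (5, 5):
u·v = 5·5 + 3·5 = 25 + 15 = 40.
|u| = √(5² + 3²) = √34, |v| = √(5² + 5²) = √50, so |u||v| = √(34·50) = √1700.
cos θ = (u·v)/(|u||v|) = 40/√1700 ≈ 0.9701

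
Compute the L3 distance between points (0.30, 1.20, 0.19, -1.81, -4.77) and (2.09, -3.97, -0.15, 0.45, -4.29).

(Σ|x_i - y_i|^3)^(1/3) = (|0.3 - 2.09|^3 + |1.2 - (-3.97)|^3 + |0.19 - (-0.15)|^3 + |-1.81 - 0.45|^3 + |-4.77 - (-4.29)|^3)^(1/3)
= (1.79^3 + 5.17^3 + 0.34^3 + 2.26^3 + 0.48^3)^(1/3) ≈ (5.7353 + 138.1884 + 0.0393 + 11.5432 + 0.1106)^(1/3) = (155.6168)^(1/3) ≈ 5.3788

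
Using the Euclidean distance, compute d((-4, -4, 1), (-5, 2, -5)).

(Σ|x_i - y_i|^2)^(1/2) = (|-4 - (-5)|^2 + |-4 - 2|^2 + |1 - (-5)|^2)^(1/2)
= (1^2 + 6^2 + 6^2)^(1/2) = (1 + 36 + 36)^(1/2) = (73)^(1/2) ≈ 8.544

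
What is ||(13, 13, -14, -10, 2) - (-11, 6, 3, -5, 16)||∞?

max(|x_i - y_i|) = max(|13 - (-11)|, |13 - 6|, |-14 - 3|, |-10 - (-5)|, |2 - 16|) = max(24, 7, 17, 5, 14) = 24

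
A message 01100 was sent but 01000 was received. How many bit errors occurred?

Differing positions: 3. Hamming distance = 1.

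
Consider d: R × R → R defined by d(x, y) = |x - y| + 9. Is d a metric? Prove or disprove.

No. d fails identity of indiscernibles (specifically d(x,x) = 0): d(-5, -5) = |-5 - (-5)| + 9 = 0 + 9 = 9 ≠ 0.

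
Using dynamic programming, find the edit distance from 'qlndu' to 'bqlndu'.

Let D[i][j] be the edit distance between the first i characters of 'qlndu' and the first j characters of 'bqlndu', with D[i][0] = i, D[0][j] = j, and D[i][j] = D[i-1][j-1] if the characters match, else 1 + min(D[i-1][j], D[i][j-1], D[i-1][j-1]). Filling the table (rows: prefixes of 'qlndu', columns: prefixes of 'bqlndu'):
     ε  b  q  l  n  d  u
  ε  0  1  2  3  4  5  6
  q  1  1  1  2  3  4  5
  l  2  2  2  1  2  3  4
  n  3  3  3  2  1  2  3
  d  4  4  4  3  2  1  2
  u  5  5  5  4  3  2  1
The bottom-right entry gives D[5][6] = 1, so no sequence of fewer than 1 edit works. Backtracking through the table gives one optimal edit sequence (1 edit):
  qlndu → bqlndu (ins b @1)
Edit distance = 1.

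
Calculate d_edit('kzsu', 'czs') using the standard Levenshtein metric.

Let D[i][j] be the edit distance between the first i characters of 'kzsu' and the first j characters of 'czs', with D[i][0] = i, D[0][j] = j, and D[i][j] = D[i-1][j-1] if the characters match, else 1 + min(D[i-1][j], D[i][j-1], D[i-1][j-1]). Filling the table (rows: prefixes of 'kzsu', columns: prefixes of 'czs'):
     ε  c  z  s
  ε  0  1  2  3
  k  1  1  2  3
  z  2  2  1  2
  s  3  3  2  1
  u  4  4  3  2
The bottom-right entry gives D[4][3] = 2, so no sequence of fewer than 2 edits works. Backtracking through the table gives one optimal edit sequence (2 edits):
  kzsu → czsu (sub k→c @1)
  czsu → czs (del u @4)
Edit distance = 2.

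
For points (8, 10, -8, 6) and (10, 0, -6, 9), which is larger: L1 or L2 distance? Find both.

L1 = |8 - 10| + |10 - 0| + |-8 - (-6)| + |6 - 9| = 2 + 10 + 2 + 3 = 17
L2 = √(2² + 10² + 2² + 3²) = √117 ≈ 10.8167
L1 ≥ L2 always (equality iff movement is along one axis); L1 > L2 here.
Ratio L1/L2 = 17/√117 ≈ 1.5717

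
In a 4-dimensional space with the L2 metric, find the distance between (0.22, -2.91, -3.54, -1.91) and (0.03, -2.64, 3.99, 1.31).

(Σ|x_i - y_i|^2)^(1/2) = (|0.22 - 0.03|^2 + |-2.91 - (-2.64)|^2 + |-3.54 - 3.99|^2 + |-1.91 - 1.31|^2)^(1/2)
= (0.19^2 + 0.27^2 + 7.53^2 + 3.22^2)^(1/2) = (0.0361 + 0.0729 + 56.7009 + 10.3684)^(1/2) = (67.1783)^(1/2) ≈ 8.1962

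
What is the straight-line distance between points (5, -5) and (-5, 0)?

√(Σ(x_i - y_i)²) = √((5 - (-5))² + (-5 - 0)²)
= √(10² + (-5)²) = √(100 + 25) = √125 ≈ 11.1803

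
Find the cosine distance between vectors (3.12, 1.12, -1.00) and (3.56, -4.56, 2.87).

With u = (3.12, 1.12, -1.00), v = (3.56, -4.56, 2.87):
u·v = 3.12·3.56 + 1.12·(-4.56) + (-1)·2.87 = 11.1072 + (-5.1072) + (-2.87) = 3.13.
|u| = √(3.12² + 1.12² + (-1)²) = √(9.7344 + 1.2544 + 1) = √11.9888, |v| = √(3.56² + (-4.56)² + 2.87²) = √(12.6736 + 20.7936 + 8.2369) = √41.7041.
cos θ = (u·v)/(|u||v|) = 3.13/(√11.9888·√41.7041) ≈ 0.14
Cosine distance = 1 - cos θ ≈ 1 - 0.14 = 0.86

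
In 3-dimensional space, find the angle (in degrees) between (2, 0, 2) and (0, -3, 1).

With u = (2, 0, 2), v = (0, -3, 1):
u·v = 2·0 + 0·(-3) + 2·1 = 0 + 0 + 2 = 2.
|u| = √(2² + 0² + 2²) = √8, |v| = √(0² + (-3)² + 1²) = √10, so |u||v| = √(8·10) = √80.
cos θ = (u·v)/(|u||v|) = 2/√80 ≈ 0.223607
θ = arccos(0.223607) ≈ 77.08°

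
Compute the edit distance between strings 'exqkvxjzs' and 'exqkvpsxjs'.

Let D[i][j] be the edit distance between the first i characters of 'exqkvxjzs' and the first j characters of 'exqkvpsxjs', with D[i][0] = i, D[0][j] = j, and D[i][j] = D[i-1][j-1] if the characters match, else 1 + min(D[i-1][j], D[i][j-1], D[i-1][j-1]). Filling the table (rows: prefixes of 'exqkvxjzs', columns: prefixes of 'exqkvpsxjs'):
     ε  e  x  q  k  v  p  s  x  j  s
  ε  0  1  2  3  4  5  6  7  8  9 10
  e  1  0  1  2  3  4  5  6  7  8  9
  x  2  1  0  1  2  3  4  5  6  7  8
  q  3  2  1  0  1  2  3  4  5  6  7
  k  4  3  2  1  0  1  2  3  4  5  6
  v  5  4  3  2  1  0  1  2  3  4  5
  x  6  5  4  3  2  1  1  2  2  3  4
  j  7  6  5  4  3  2  2  2  3  2  3
  z  8  7  6  5  4  3  3  3  3  3  3
  s  9  8  7  6  5  4  4  3  4  4  3
The bottom-right entry gives D[9][10] = 3, so no sequence of fewer than 3 edits works. Backtracking through the table gives one optimal edit sequence (3 edits):
  exqkvxjzs → exqkvpxjzs (ins p @6)
  exqkvpxjzs → exqkvpsxjzs (ins s @7)
  exqkvpsxjzs → exqkvpsxjs (del z @10)
Edit distance = 3.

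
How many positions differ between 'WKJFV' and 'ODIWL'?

Differing positions: 1, 2, 3, 4, 5. Hamming distance = 5.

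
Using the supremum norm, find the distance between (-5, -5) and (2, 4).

max(|x_i - y_i|) = max(|-5 - 2|, |-5 - 4|) = max(7, 9) = 9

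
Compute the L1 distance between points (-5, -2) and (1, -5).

Σ|x_i - y_i| = |-5 - 1| + |-2 - (-5)| = 6 + 3 = 9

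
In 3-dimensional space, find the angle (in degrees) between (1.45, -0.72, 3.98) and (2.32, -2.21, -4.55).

With u = (1.45, -0.72, 3.98), v = (2.32, -2.21, -4.55):
u·v = 1.45·2.32 + (-0.72)·(-2.21) + 3.98·(-4.55) = 3.364 + 1.5912 + (-18.109) = -13.1538.
|u| = √(1.45² + (-0.72)² + 3.98²) = √(2.1025 + 0.5184 + 15.8404) = √18.4613, |v| = √(2.32² + (-2.21)² + (-4.55)²) = √(5.3824 + 4.8841 + 20.7025) = √30.969.
cos θ = (u·v)/(|u||v|) = -13.1538/(√18.4613·√30.969) ≈ -0.550119
θ = arccos(-0.550119) ≈ 123.38°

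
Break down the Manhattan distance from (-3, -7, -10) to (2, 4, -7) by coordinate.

Σ|x_i - y_i| = |-3 - 2| + |-7 - 4| + |-10 - (-7)| = 5 + 11 + 3 = 19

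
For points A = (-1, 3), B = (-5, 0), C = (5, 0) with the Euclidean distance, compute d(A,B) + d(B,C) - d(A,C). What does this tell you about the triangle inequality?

d(A,B) = √(4² + 3²) = √25 = 5, d(B,C) = √(10² + 0²) = √100 = 10, d(A,C) = √(6² + 3²) = √45 ≈ 6.7082.
d(A,B) + d(B,C) - d(A,C) = 5 + 10 - 6.7082 = 15 - 6.7082 = 8.2918 (to 4 decimal places). This is ≥ 0, so the triangle inequality holds for these points.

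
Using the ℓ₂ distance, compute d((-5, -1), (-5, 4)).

(Σ|x_i - y_i|^2)^(1/2) = (|-5 - (-5)|^2 + |-1 - 4|^2)^(1/2)
= (0^2 + 5^2)^(1/2) = (0 + 25)^(1/2) = (25)^(1/2) = 5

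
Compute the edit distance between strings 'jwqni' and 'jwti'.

Let D[i][j] be the edit distance between the first i characters of 'jwqni' and the first j characters of 'jwti', with D[i][0] = i, D[0][j] = j, and D[i][j] = D[i-1][j-1] if the characters match, else 1 + min(D[i-1][j], D[i][j-1], D[i-1][j-1]). Filling the table (rows: prefixes of 'jwqni', columns: prefixes of 'jwti'):
     ε  j  w  t  i
  ε  0  1  2  3  4
  j  1  0  1  2  3
  w  2  1  0  1  2
  q  3  2  1  1  2
  n  4  3  2  2  2
  i  5  4  3  3  2
The bottom-right entry gives D[5][4] = 2, so no sequence of fewer than 2 edits works. Backtracking through the table gives one optimal edit sequence (2 edits):
  jwqni → jwni (del q @3)
  jwni → jwti (sub n→t @3)
Edit distance = 2.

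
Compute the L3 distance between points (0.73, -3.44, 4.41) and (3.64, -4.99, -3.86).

(Σ|x_i - y_i|^3)^(1/3) = (|0.73 - 3.64|^3 + |-3.44 - (-4.99)|^3 + |4.41 - (-3.86)|^3)^(1/3)
= (2.91^3 + 1.55^3 + 8.27^3)^(1/3) ≈ (24.6422 + 3.7239 + 565.6093)^(1/3) = (593.9754)^(1/3) ≈ 8.406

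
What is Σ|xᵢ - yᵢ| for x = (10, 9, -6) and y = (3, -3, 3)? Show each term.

Σ|x_i - y_i| = |10 - 3| + |9 - (-3)| + |-6 - 3| = 7 + 12 + 9 = 28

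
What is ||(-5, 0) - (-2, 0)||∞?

max(|x_i - y_i|) = max(|-5 - (-2)|, |0 - 0|) = max(3, 0) = 3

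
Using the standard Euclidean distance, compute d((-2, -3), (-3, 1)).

(Σ|x_i - y_i|^2)^(1/2) = (|-2 - (-3)|^2 + |-3 - 1|^2)^(1/2)
= (1^2 + 4^2)^(1/2) = (1 + 16)^(1/2) = (17)^(1/2) ≈ 4.1231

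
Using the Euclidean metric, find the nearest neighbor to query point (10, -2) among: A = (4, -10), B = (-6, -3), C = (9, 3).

Distances: d(A) = 10, d(B) ≈ 16.0312, d(C) ≈ 5.099. Nearest: C = (9, 3) with distance 5.099.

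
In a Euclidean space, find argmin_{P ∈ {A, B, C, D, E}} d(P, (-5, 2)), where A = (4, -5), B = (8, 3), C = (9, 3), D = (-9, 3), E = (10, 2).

Distances: d(A) ≈ 11.4018, d(B) ≈ 13.0384, d(C) ≈ 14.0357, d(D) ≈ 4.1231, d(E) = 15. Nearest: D = (-9, 3) with distance 4.1231.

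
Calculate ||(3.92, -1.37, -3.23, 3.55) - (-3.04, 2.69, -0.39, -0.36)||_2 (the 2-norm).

(Σ|x_i - y_i|^2)^(1/2) = (|3.92 - (-3.04)|^2 + |-1.37 - 2.69|^2 + |-3.23 - (-0.39)|^2 + |3.55 - (-0.36)|^2)^(1/2)
= (6.96^2 + 4.06^2 + 2.84^2 + 3.91^2)^(1/2) = (48.4416 + 16.4836 + 8.0656 + 15.2881)^(1/2) = (88.2789)^(1/2) ≈ 9.3957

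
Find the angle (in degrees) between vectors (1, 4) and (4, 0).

With u = (1, 4), v = (4, 0):
u·v = 1·4 + 4·0 = 4 + 0 = 4.
|u| = √(1² + 4²) = √17, |v| = √(4² + 0²) = √16, so |u||v| = √(17·16) = √272.
cos θ = (u·v)/(|u||v|) = 4/√272 ≈ 0.242536
θ = arccos(0.242536) ≈ 75.96°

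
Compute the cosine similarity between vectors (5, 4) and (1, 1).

With u = (5, 4), v = (1, 1):
u·v = 5·1 + 4·1 = 5 + 4 = 9.
|u| = √(5² + 4²) = √41, |v| = √(1² + 1²) = √2, so |u||v| = √(41·2) = √82.
cos θ = (u·v)/(|u||v|) = 9/√82 ≈ 0.9939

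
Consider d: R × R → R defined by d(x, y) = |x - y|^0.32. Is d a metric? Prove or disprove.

Yes. With 0 < p = 0.32 ≤ 1, d(x,y) = |x-y|^0.32 is a metric on R. Non-negativity and symmetry are immediate; |x-y|^0.32 = 0 ⟺ |x-y| = 0 ⟺ x = y. For the triangle inequality, the function t ↦ t^0.32 is subadditive on [0,∞) when p ≤ 1, so |x-z|^0.32 ≤ (|x-y| + |y-z|)^0.32 ≤ |x-y|^0.32 + |y-z|^0.32.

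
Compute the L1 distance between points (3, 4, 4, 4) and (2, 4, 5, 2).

Σ|x_i - y_i| = |3 - 2| + |4 - 4| + |4 - 5| + |4 - 2| = 1 + 0 + 1 + 2 = 4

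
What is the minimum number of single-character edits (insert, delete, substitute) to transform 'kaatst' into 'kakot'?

Let D[i][j] be the edit distance between the first i characters of 'kaatst' and the first j characters of 'kakot', with D[i][0] = i, D[0][j] = j, and D[i][j] = D[i-1][j-1] if the characters match, else 1 + min(D[i-1][j], D[i][j-1], D[i-1][j-1]). Filling the table (rows: prefixes of 'kaatst', columns: prefixes of 'kakot'):
     ε  k  a  k  o  t
  ε  0  1  2  3  4  5
  k  1  0  1  2  3  4
  a  2  1  0  1  2  3
  a  3  2  1  1  2  3
  t  4  3  2  2  2  2
  s  5  4  3  3  3  3
  t  6  5  4  4  4  3
The bottom-right entry gives D[6][5] = 3, so no sequence of fewer than 3 edits works. Backtracking through the table gives one optimal edit sequence (3 edits):
  kaatst → katst (del a @2)
  katst → kakst (sub t→k @3)
  kakst → kakot (sub s→o @4)
Edit distance = 3.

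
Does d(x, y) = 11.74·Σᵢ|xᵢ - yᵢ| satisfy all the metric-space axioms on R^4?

Yes. The L1 (Manhattan) norm induces a metric on R^4, and multiplying a metric by a positive constant 11.74 > 0 preserves all four axioms: non-negativity (11.74·||x-y|| ≥ 0), identity (11.74·||x-y|| = 0 ⟺ ||x-y|| = 0 ⟺ x = y), symmetry (||x-y|| = ||y-x||), and the triangle inequality (11.74·||x-z|| ≤ 11.74·||x-y|| + 11.74·||y-z||). So d is a metric.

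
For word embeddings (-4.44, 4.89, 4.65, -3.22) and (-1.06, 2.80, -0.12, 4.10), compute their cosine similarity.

With u = (-4.44, 4.89, 4.65, -3.22), v = (-1.06, 2.80, -0.12, 4.10):
u·v = (-4.44)·(-1.06) + 4.89·2.8 + 4.65·(-0.12) + (-3.22)·4.1 = 4.7064 + 13.692 + (-0.558) + (-13.202) = 4.6384.
|u| = √((-4.44)² + 4.89² + 4.65² + (-3.22)²) = √(19.7136 + 23.9121 + 21.6225 + 10.3684) = √75.6166, |v| = √((-1.06)² + 2.8² + (-0.12)² + 4.1²) = √(1.1236 + 7.84 + 0.0144 + 16.81) = √25.788.
cos θ = (u·v)/(|u||v|) = 4.6384/(√75.6166·√25.788) ≈ 0.105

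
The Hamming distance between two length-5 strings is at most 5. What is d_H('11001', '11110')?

Differing positions: 3, 4, 5. Hamming distance = 3. The maximum possible Hamming distance for length-5 strings is 5, so d_H/5 = 3/5 = 0.6.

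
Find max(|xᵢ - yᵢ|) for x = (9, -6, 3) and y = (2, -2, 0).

max(|x_i - y_i|) = max(|9 - 2|, |-6 - (-2)|, |3 - 0|) = max(7, 4, 3) = 7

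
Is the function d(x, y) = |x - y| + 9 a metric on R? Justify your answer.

No. d fails identity of indiscernibles (specifically d(x,x) = 0): d(-5, -5) = |-5 - (-5)| + 9 = 0 + 9 = 9 ≠ 0.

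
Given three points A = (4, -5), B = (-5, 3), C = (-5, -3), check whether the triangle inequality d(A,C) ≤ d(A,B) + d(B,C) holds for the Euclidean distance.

d(A,B) = √(9² + 8²) = √145 ≈ 12.0416, d(B,C) = √(0² + 6²) = √36 = 6, d(A,C) = √(9² + 2²) = √85 ≈ 9.2195.
d(A,C) ≈ 9.2195 ≤ 12.0416 + 6 = 18.0416. Triangle inequality is satisfied.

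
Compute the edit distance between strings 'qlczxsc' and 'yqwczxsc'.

Let D[i][j] be the edit distance between the first i characters of 'qlczxsc' and the first j characters of 'yqwczxsc', with D[i][0] = i, D[0][j] = j, and D[i][j] = D[i-1][j-1] if the characters match, else 1 + min(D[i-1][j], D[i][j-1], D[i-1][j-1]). Filling the table (rows: prefixes of 'qlczxsc', columns: prefixes of 'yqwczxsc'):
     ε  y  q  w  c  z  x  s  c
  ε  0  1  2  3  4  5  6  7  8
  q  1  1  1  2  3  4  5  6  7
  l  2  2  2  2  3  4  5  6  7
  c  3  3  3  3  2  3  4  5  6
  z  4  4  4  4  3  2  3  4  5
  x  5  5  5  5  4  3  2  3  4
  s  6  6  6  6  5  4  3  2  3
  c  7  7  7  7  6  5  4  3  2
The bottom-right entry gives D[7][8] = 2, so no sequence of fewer than 2 edits works. Backtracking through the table gives one optimal edit sequence (2 edits):
  qlczxsc → yqlczxsc (ins y @1)
  yqlczxsc → yqwczxsc (sub l→w @3)
Edit distance = 2.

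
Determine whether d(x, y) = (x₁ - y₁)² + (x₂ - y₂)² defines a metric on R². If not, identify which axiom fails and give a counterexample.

No. The squared Euclidean distance fails the triangle inequality. Counterexample: x = (0, 0), y = (3, 2), z = (6, 4). d(x,z) = 6² + 4² = 52, but d(x,y) + d(y,z) = (3² + 2²) + (3² + 2²) = 13 + 13 = 26. Since 52 > 26, the triangle inequality is violated. (Note: √d, the ordinary Euclidean distance, IS a metric.)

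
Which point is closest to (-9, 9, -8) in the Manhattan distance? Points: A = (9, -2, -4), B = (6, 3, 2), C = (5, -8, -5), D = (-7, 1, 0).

Distances: d(A) = 33, d(B) = 31, d(C) = 34, d(D) = 18. Nearest: D = (-7, 1, 0) with distance 18.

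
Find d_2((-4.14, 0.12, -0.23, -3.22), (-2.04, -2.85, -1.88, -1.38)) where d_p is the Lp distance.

(Σ|x_i - y_i|^2)^(1/2) = (|-4.14 - (-2.04)|^2 + |0.12 - (-2.85)|^2 + |-0.23 - (-1.88)|^2 + |-3.22 - (-1.38)|^2)^(1/2)
= (2.1^2 + 2.97^2 + 1.65^2 + 1.84^2)^(1/2) = (4.41 + 8.8209 + 2.7225 + 3.3856)^(1/2) = (19.339)^(1/2) ≈ 4.3976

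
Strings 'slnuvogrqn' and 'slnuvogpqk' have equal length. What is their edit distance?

Let D[i][j] be the edit distance between the first i characters of 'slnuvogrqn' and the first j characters of 'slnuvogpqk', with D[i][0] = i, D[0][j] = j, and D[i][j] = D[i-1][j-1] if the characters match, else 1 + min(D[i-1][j], D[i][j-1], D[i-1][j-1]). Filling the table (rows: prefixes of 'slnuvogrqn', columns: prefixes of 'slnuvogpqk'):
     ε  s  l  n  u  v  o  g  p  q  k
  ε  0  1  2  3  4  5  6  7  8  9 10
  s  1  0  1  2  3  4  5  6  7  8  9
  l  2  1  0  1  2  3  4  5  6  7  8
  n  3  2  1  0  1  2  3  4  5  6  7
  u  4  3  2  1  0  1  2  3  4  5  6
  v  5  4  3  2  1  0  1  2  3  4  5
  o  6  5  4  3  2  1  0  1  2  3  4
  g  7  6  5  4  3  2  1  0  1  2  3
  r  8  7  6  5  4  3  2  1  1  2  3
  q  9  8  7  6  5  4  3  2  2  1  2
  n 10  9  8  7  6  5  4  3  3  2  2
The bottom-right entry gives D[10][10] = 2, so no sequence of fewer than 2 edits works. Backtracking through the table gives one optimal edit sequence (2 edits):
  slnuvogrqn → slnuvogpqn (sub r→p @8)
  slnuvogpqn → slnuvogpqk (sub n→k @10)
Edit distance = 2.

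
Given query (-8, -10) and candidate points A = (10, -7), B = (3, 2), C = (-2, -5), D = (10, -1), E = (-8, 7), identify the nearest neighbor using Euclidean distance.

Distances: d(A) ≈ 18.2483, d(B) ≈ 16.2788, d(C) ≈ 7.8102, d(D) ≈ 20.1246, d(E) = 17. Nearest: C = (-2, -5) with distance 7.8102.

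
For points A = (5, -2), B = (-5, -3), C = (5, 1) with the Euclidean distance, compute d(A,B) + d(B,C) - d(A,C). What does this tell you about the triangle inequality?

d(A,B) = √(10² + 1²) = √101 ≈ 10.0499, d(B,C) = √(10² + 4²) = √116 ≈ 10.7703, d(A,C) = √(0² + 3²) = √9 = 3.
d(A,B) + d(B,C) - d(A,C) = 10.0499 + 10.7703 - 3 = 20.8202 - 3 = 17.8202 (to 4 decimal places). This is ≥ 0, so the triangle inequality holds for these points.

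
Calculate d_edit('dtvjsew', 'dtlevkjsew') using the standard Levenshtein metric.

Let D[i][j] be the edit distance between the first i characters of 'dtvjsew' and the first j characters of 'dtlevkjsew', with D[i][0] = i, D[0][j] = j, and D[i][j] = D[i-1][j-1] if the characters match, else 1 + min(D[i-1][j], D[i][j-1], D[i-1][j-1]). Filling the table (rows: prefixes of 'dtvjsew', columns: prefixes of 'dtlevkjsew'):
     ε  d  t  l  e  v  k  j  s  e  w
  ε  0  1  2  3  4  5  6  7  8  9 10
  d  1  0  1  2  3  4  5  6  7  8  9
  t  2  1  0  1  2  3  4  5  6  7  8
  v  3  2  1  1  2  2  3  4  5  6  7
  j  4  3  2  2  2  3  3  3  4  5  6
  s  5  4  3  3  3  3  4  4  3  4  5
  e  6  5  4  4  3  4  4  5  4  3  4
  w  7  6  5  5  4  4  5  5  5  4  3
The bottom-right entry gives D[7][10] = 3, so no sequence of fewer than 3 edits works. Backtracking through the table gives one optimal edit sequence (3 edits):
  dtvjsew → dtlvjsew (ins l @3)
  dtlvjsew → dtlevjsew (ins e @4)
  dtlevjsew → dtlevkjsew (ins k @6)
Edit distance = 3.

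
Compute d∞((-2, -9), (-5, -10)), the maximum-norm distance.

max(|x_i - y_i|) = max(|-2 - (-5)|, |-9 - (-10)|) = max(3, 1) = 3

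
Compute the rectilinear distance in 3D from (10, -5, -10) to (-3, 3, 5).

Σ|x_i - y_i| = |10 - (-3)| + |-5 - 3| + |-10 - 5| = 13 + 8 + 15 = 36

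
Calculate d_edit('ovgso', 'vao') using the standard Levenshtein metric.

Let D[i][j] be the edit distance between the first i characters of 'ovgso' and the first j characters of 'vao', with D[i][0] = i, D[0][j] = j, and D[i][j] = D[i-1][j-1] if the characters match, else 1 + min(D[i-1][j], D[i][j-1], D[i-1][j-1]). Filling the table (rows: prefixes of 'ovgso', columns: prefixes of 'vao'):
     ε  v  a  o
  ε  0  1  2  3
  o  1  1  2  2
  v  2  1  2  3
  g  3  2  2  3
  s  4  3  3  3
  o  5  4  4  3
The bottom-right entry gives D[5][3] = 3, so no sequence of fewer than 3 edits works. Backtracking through the table gives one optimal edit sequence (3 edits):
  ovgso → vgso (del o @1)
  vgso → vso (del g @2)
  vso → vao (sub s→a @2)
Edit distance = 3.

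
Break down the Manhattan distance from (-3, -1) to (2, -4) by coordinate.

Σ|x_i - y_i| = |-3 - 2| + |-1 - (-4)| = 5 + 3 = 8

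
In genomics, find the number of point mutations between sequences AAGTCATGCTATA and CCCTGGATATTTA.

Differing positions: 1, 2, 3, 5, 6, 7, 8, 9, 11. Hamming distance = 9.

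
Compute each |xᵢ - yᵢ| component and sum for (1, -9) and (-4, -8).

Σ|x_i - y_i| = |1 - (-4)| + |-9 - (-8)| = 5 + 1 = 6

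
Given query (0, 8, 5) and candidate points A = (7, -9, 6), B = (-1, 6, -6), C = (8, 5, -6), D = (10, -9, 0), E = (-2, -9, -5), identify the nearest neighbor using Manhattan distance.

Distances: d(A) = 25, d(B) = 14, d(C) = 22, d(D) = 32, d(E) = 29. Nearest: B = (-1, 6, -6) with distance 14.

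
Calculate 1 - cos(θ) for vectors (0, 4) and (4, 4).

With u = (0, 4), v = (4, 4):
u·v = 0·4 + 4·4 = 0 + 16 = 16.
|u| = √(0² + 4²) = √16, |v| = √(4² + 4²) = √32, so |u||v| = √(16·32) = √512.
cos θ = (u·v)/(|u||v|) = 16/√512 ≈ 0.7071
Cosine distance = 1 - cos θ ≈ 1 - 0.7071 = 0.2929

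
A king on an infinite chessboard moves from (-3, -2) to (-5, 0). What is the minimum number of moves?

max(|x_i - y_i|) = max(|-3 - (-5)|, |-2 - 0|) = max(2, 2) = 2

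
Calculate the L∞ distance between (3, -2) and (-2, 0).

max(|x_i - y_i|) = max(|3 - (-2)|, |-2 - 0|) = max(5, 2) = 5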